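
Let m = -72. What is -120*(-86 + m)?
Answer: 18960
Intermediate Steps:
-120*(-86 + m) = -120*(-86 - 72) = -120*(-158) = 18960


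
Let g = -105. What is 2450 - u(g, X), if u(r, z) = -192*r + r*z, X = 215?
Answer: 4865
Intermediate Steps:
2450 - u(g, X) = 2450 - (-105)*(-192 + 215) = 2450 - (-105)*23 = 2450 - 1*(-2415) = 2450 + 2415 = 4865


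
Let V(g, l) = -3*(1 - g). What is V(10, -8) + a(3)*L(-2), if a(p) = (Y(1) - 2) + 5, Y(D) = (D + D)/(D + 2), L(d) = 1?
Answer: 92/3 ≈ 30.667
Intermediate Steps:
Y(D) = 2*D/(2 + D) (Y(D) = (2*D)/(2 + D) = 2*D/(2 + D))
a(p) = 11/3 (a(p) = (2*1/(2 + 1) - 2) + 5 = (2*1/3 - 2) + 5 = (2*1*(1/3) - 2) + 5 = (2/3 - 2) + 5 = -4/3 + 5 = 11/3)
V(g, l) = -3 + 3*g
V(10, -8) + a(3)*L(-2) = (-3 + 3*10) + (11/3)*1 = (-3 + 30) + 11/3 = 27 + 11/3 = 92/3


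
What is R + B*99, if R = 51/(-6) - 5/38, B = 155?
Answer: 291391/19 ≈ 15336.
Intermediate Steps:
R = -164/19 (R = 51*(-1/6) - 5*1/38 = -17/2 - 5/38 = -164/19 ≈ -8.6316)
R + B*99 = -164/19 + 155*99 = -164/19 + 15345 = 291391/19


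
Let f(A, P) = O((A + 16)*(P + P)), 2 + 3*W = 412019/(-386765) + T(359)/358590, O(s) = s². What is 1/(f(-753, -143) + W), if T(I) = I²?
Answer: 83214036810/3697120728876466727251 ≈ 2.2508e-11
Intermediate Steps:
W = -75055871189/83214036810 (W = -⅔ + (412019/(-386765) + 359²/358590)/3 = -⅔ + (412019*(-1/386765) + 128881*(1/358590))/3 = -⅔ + (-412019/386765 + 128881/358590)/3 = -⅔ + (⅓)*(-19579846649/27738012270) = -⅔ - 19579846649/83214036810 = -75055871189/83214036810 ≈ -0.90196)
f(A, P) = 4*P²*(16 + A)² (f(A, P) = ((A + 16)*(P + P))² = ((16 + A)*(2*P))² = (2*P*(16 + A))² = 4*P²*(16 + A)²)
1/(f(-753, -143) + W) = 1/(4*(-143)²*(16 - 753)² - 75055871189/83214036810) = 1/(4*20449*(-737)² - 75055871189/83214036810) = 1/(4*20449*543169 - 75055871189/83214036810) = 1/(44429051524 - 75055871189/83214036810) = 1/(3697120728876466727251/83214036810) = 83214036810/3697120728876466727251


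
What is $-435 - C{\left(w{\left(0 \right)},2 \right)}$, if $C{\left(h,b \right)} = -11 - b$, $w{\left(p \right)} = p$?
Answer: $-422$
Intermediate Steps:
$-435 - C{\left(w{\left(0 \right)},2 \right)} = -435 - \left(-11 - 2\right) = -435 - -13 = -435 + 13 = -422$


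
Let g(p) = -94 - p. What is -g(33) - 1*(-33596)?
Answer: 33723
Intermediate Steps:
-g(33) - 1*(-33596) = -(-94 - 1*33) - 1*(-33596) = -(-94 - 33) + 33596 = -1*(-127) + 33596 = 127 + 33596 = 33723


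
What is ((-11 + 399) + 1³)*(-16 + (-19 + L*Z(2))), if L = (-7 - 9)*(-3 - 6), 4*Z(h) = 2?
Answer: 14393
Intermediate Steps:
Z(h) = ½ (Z(h) = (¼)*2 = ½)
L = 144 (L = -16*(-9) = 144)
((-11 + 399) + 1³)*(-16 + (-19 + L*Z(2))) = ((-11 + 399) + 1³)*(-16 + (-19 + 144*(½))) = (388 + 1)*(-16 + (-19 + 72)) = 389*(-16 + 53) = 389*37 = 14393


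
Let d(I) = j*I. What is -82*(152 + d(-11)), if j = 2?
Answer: -10660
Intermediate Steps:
d(I) = 2*I
-82*(152 + d(-11)) = -82*(152 + 2*(-11)) = -82*(152 - 22) = -82*130 = -10660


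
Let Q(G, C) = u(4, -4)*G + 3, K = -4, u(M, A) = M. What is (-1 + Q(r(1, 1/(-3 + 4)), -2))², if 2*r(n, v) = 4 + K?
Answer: 4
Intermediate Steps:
r(n, v) = 0 (r(n, v) = (4 - 4)/2 = (½)*0 = 0)
Q(G, C) = 3 + 4*G (Q(G, C) = 4*G + 3 = 3 + 4*G)
(-1 + Q(r(1, 1/(-3 + 4)), -2))² = (-1 + (3 + 4*0))² = (-1 + (3 + 0))² = (-1 + 3)² = 2² = 4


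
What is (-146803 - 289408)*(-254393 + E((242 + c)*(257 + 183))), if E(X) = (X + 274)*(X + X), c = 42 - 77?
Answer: -7258895754434117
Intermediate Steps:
c = -35
E(X) = 2*X*(274 + X) (E(X) = (274 + X)*(2*X) = 2*X*(274 + X))
(-146803 - 289408)*(-254393 + E((242 + c)*(257 + 183))) = (-146803 - 289408)*(-254393 + 2*((242 - 35)*(257 + 183))*(274 + (242 - 35)*(257 + 183))) = -436211*(-254393 + 2*(207*440)*(274 + 207*440)) = -436211*(-254393 + 2*91080*(274 + 91080)) = -436211*(-254393 + 2*91080*91354) = -436211*(-254393 + 16641044640) = -436211*16640790247 = -7258895754434117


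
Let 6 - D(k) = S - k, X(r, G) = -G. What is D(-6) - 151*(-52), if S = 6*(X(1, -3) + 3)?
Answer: 7816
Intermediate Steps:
S = 36 (S = 6*(-1*(-3) + 3) = 6*(3 + 3) = 6*6 = 36)
D(k) = -30 + k (D(k) = 6 - (36 - k) = 6 + (-36 + k) = -30 + k)
D(-6) - 151*(-52) = (-30 - 6) - 151*(-52) = -36 + 7852 = 7816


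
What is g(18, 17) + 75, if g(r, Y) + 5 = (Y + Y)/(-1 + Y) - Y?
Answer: 441/8 ≈ 55.125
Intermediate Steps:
g(r, Y) = -5 - Y + 2*Y/(-1 + Y) (g(r, Y) = -5 + ((Y + Y)/(-1 + Y) - Y) = -5 + ((2*Y)/(-1 + Y) - Y) = -5 + (2*Y/(-1 + Y) - Y) = -5 + (-Y + 2*Y/(-1 + Y)) = -5 - Y + 2*Y/(-1 + Y))
g(18, 17) + 75 = (5 - 1*17² - 2*17)/(-1 + 17) + 75 = (5 - 1*289 - 34)/16 + 75 = (5 - 289 - 34)/16 + 75 = (1/16)*(-318) + 75 = -159/8 + 75 = 441/8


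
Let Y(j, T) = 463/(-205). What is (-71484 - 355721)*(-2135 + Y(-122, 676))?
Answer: 37434948858/41 ≈ 9.1305e+8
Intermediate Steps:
Y(j, T) = -463/205 (Y(j, T) = 463*(-1/205) = -463/205)
(-71484 - 355721)*(-2135 + Y(-122, 676)) = (-71484 - 355721)*(-2135 - 463/205) = -427205*(-438138/205) = 37434948858/41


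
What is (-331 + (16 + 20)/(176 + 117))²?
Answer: 9398720809/85849 ≈ 1.0948e+5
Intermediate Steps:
(-331 + (16 + 20)/(176 + 117))² = (-331 + 36/293)² = (-96947/293)² = 9398720809/85849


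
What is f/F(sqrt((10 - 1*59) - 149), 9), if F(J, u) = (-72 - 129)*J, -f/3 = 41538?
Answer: -6923*I*sqrt(22)/737 ≈ -44.059*I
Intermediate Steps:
f = -124614 (f = -3*41538 = -124614)
F(J, u) = -201*J
f/F(sqrt((10 - 1*59) - 149), 9) = -124614*(-1/(201*sqrt((10 - 1*59) - 149))) = -124614*(-1/(201*sqrt((10 - 59) - 149))) = -124614*(-1/(201*sqrt(-49 - 149))) = -124614*I*sqrt(22)/13266 = -6923*I*sqrt(22)/737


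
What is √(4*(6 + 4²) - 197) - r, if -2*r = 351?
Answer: 351/2 + I*√109 ≈ 175.5 + 10.44*I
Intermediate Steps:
r = -351/2 (r = -½*351 = -351/2 ≈ -175.50)
√(4*(6 + 4²) - 197) - r = √(4*(6 + 4²) - 197) - 1*(-351/2) = √(4*(6 + 16) - 197) + 351/2 = √(4*22 - 197) + 351/2 = √(88 - 197) + 351/2 = √(-109) + 351/2 = I*√109 + 351/2 = 351/2 + I*√109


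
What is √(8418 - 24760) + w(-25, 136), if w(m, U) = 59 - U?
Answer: -77 + I*√16342 ≈ -77.0 + 127.84*I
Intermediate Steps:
√(8418 - 24760) + w(-25, 136) = √(8418 - 24760) + (59 - 1*136) = √(-16342) + (59 - 136) = I*√16342 - 77 = -77 + I*√16342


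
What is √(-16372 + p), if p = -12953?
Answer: 5*I*√1173 ≈ 171.25*I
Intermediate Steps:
√(-16372 + p) = √(-16372 - 12953) = √(-29325) = 5*I*√1173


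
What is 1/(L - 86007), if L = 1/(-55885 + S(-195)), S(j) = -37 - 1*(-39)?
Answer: -55883/4806329182 ≈ -1.1627e-5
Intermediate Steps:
S(j) = 2 (S(j) = -37 + 39 = 2)
L = -1/55883 (L = 1/(-55885 + 2) = 1/(-55883) = -1/55883 ≈ -1.7895e-5)
1/(L - 86007) = 1/(-1/55883 - 86007) = 1/(-4806329182/55883) = -55883/4806329182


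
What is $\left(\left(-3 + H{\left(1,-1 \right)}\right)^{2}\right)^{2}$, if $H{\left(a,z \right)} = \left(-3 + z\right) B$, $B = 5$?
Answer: $279841$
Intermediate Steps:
$H{\left(a,z \right)} = -15 + 5 z$ ($H{\left(a,z \right)} = \left(-3 + z\right) 5 = -15 + 5 z$)
$\left(\left(-3 + H{\left(1,-1 \right)}\right)^{2}\right)^{2} = \left(\left(-3 + \left(-15 + 5 \left(-1\right)\right)\right)^{2}\right)^{2} = \left(\left(-3 - 20\right)^{2}\right)^{2} = \left(\left(-23\right)^{2}\right)^{2} = 529^{2} = 279841$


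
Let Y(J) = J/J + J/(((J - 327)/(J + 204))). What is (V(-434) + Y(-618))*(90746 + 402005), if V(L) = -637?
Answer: -2233992248/5 ≈ -4.4680e+8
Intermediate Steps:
Y(J) = 1 + J*(204 + J)/(-327 + J) (Y(J) = 1 + J/(((-327 + J)/(204 + J))) = 1 + J*((204 + J)/(-327 + J)) = 1 + J*(204 + J)/(-327 + J))
(V(-434) + Y(-618))*(90746 + 402005) = (-637 + (-327 + (-618)**2 + 205*(-618))/(-327 - 618))*(90746 + 402005) = (-637 + (-327 + 381924 - 126690)/(-945))*492751 = (-637 - 1/945*254907)*492751 = (-637 - 9441/35)*492751 = -31736/35*492751 = -2233992248/5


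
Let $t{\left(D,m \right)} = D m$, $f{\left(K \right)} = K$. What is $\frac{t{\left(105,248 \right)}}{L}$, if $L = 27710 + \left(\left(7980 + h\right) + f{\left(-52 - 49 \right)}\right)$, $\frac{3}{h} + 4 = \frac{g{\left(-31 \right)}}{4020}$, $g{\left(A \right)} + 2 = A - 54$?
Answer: $\frac{46776520}{63928367} \approx 0.7317$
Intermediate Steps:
$g{\left(A \right)} = -56 + A$ ($g{\left(A \right)} = -2 + \left(A - 54\right) = -2 + \left(-54 + A\right) = -56 + A$)
$h = - \frac{4020}{5389}$ ($h = \frac{3}{-4 + \frac{-56 - 31}{4020}} = \frac{3}{-4 - \frac{29}{1340}} = \frac{3}{- \frac{5389}{1340}} = 3 \left(- \frac{1340}{5389}\right) = - \frac{4020}{5389} \approx -0.74596$)
$L = \frac{191785101}{5389}$ ($L = 27710 + \left(\left(7980 - \frac{4020}{5389}\right) - 101\right) = 27710 + \left(\frac{43000200}{5389} - 101\right) = 27710 + \frac{42455911}{5389} = \frac{191785101}{5389} \approx 35588.0$)
$\frac{t{\left(105,248 \right)}}{L} = \frac{105 \cdot 248}{\frac{191785101}{5389}} = 26040 \cdot \frac{5389}{191785101} = \frac{46776520}{63928367}$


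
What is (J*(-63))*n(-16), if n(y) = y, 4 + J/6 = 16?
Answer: 72576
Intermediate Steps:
J = 72 (J = -24 + 6*16 = -24 + 96 = 72)
(J*(-63))*n(-16) = (72*(-63))*(-16) = -4536*(-16) = 72576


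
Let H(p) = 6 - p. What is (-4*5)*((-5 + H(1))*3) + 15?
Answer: 15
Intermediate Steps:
(-4*5)*((-5 + H(1))*3) + 15 = (-4*5)*((-5 + (6 - 1*1))*3) + 15 = -20*(-5 + (6 - 1))*3 + 15 = -20*(-5 + 5)*3 + 15 = -0*3 + 15 = -20*0 + 15 = 0 + 15 = 15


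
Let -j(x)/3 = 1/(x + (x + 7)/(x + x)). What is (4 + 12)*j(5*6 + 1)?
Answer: -372/245 ≈ -1.5184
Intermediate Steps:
j(x) = -3/(x + (7 + x)/(2*x)) (j(x) = -3/(x + (x + 7)/(x + x)) = -3/(x + (7 + x)/((2*x))) = -3/(x + (7 + x)*(1/(2*x))) = -3/(x + (7 + x)/(2*x)))
(4 + 12)*j(5*6 + 1) = (4 + 12)*(-6*(5*6 + 1)/(7 + (5*6 + 1) + 2*(5*6 + 1)²)) = 16*(-6*(30 + 1)/(7 + (30 + 1) + 2*(30 + 1)²)) = 16*(-6*31/(7 + 31 + 2*31²)) = 16*(-6*31/(7 + 31 + 2*961)) = 16*(-6*31/(7 + 31 + 1922)) = 16*(-6*31/1960) = 16*(-6*31*1/1960) = 16*(-93/980) = -372/245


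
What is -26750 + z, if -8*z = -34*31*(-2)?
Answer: -54027/2 ≈ -27014.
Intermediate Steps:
z = -527/2 (z = -(-34*31)*(-2)/8 = -(-527)*(-2)/4 = -1/8*2108 = -527/2 ≈ -263.50)
-26750 + z = -26750 - 527/2 = -54027/2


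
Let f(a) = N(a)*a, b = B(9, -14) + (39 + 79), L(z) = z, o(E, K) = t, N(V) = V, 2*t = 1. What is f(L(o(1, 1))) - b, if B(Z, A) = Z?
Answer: -507/4 ≈ -126.75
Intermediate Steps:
t = 1/2 (t = (1/2)*1 = 1/2 ≈ 0.50000)
o(E, K) = 1/2
b = 127 (b = 9 + (39 + 79) = 9 + 118 = 127)
f(a) = a**2 (f(a) = a*a = a**2)
f(L(o(1, 1))) - b = (1/2)**2 - 1*127 = 1/4 - 127 = -507/4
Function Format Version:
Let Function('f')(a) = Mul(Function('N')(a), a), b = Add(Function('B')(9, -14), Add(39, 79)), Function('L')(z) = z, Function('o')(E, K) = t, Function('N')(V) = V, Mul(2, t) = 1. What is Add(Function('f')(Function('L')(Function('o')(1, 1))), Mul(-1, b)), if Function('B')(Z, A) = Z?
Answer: Rational(-507, 4) ≈ -126.75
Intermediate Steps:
t = Rational(1, 2) (t = Mul(Rational(1, 2), 1) = Rational(1, 2) ≈ 0.50000)
Function('o')(E, K) = Rational(1, 2)
b = 127 (b = Add(9, Add(39, 79)) = Add(9, 118) = 127)
Function('f')(a) = Pow(a, 2) (Function('f')(a) = Mul(a, a) = Pow(a, 2))
Add(Function('f')(Function('L')(Function('o')(1, 1))), Mul(-1, b)) = Add(Pow(Rational(1, 2), 2), Mul(-1, 127)) = Add(Rational(1, 4), -127) = Rational(-507, 4)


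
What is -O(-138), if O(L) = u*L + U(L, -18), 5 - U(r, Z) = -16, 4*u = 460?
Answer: 15849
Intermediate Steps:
u = 115 (u = (¼)*460 = 115)
U(r, Z) = 21 (U(r, Z) = 5 - 1*(-16) = 5 + 16 = 21)
O(L) = 21 + 115*L (O(L) = 115*L + 21 = 21 + 115*L)
-O(-138) = -(21 + 115*(-138)) = -(21 - 15870) = -1*(-15849) = 15849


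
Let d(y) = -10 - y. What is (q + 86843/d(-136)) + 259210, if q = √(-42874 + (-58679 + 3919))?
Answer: 32747303/126 + I*√97634 ≈ 2.599e+5 + 312.46*I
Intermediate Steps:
q = I*√97634 (q = √(-42874 - 54760) = √(-97634) = I*√97634 ≈ 312.46*I)
(q + 86843/d(-136)) + 259210 = (I*√97634 + 86843/(-10 - 1*(-136))) + 259210 = (I*√97634 + 86843/(-10 + 136)) + 259210 = (I*√97634 + 86843/126) + 259210 = (86843/126 + I*√97634) + 259210 = 32747303/126 + I*√97634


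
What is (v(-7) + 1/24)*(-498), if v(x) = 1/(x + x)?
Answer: 415/28 ≈ 14.821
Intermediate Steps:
v(x) = 1/(2*x)
(v(-7) + 1/24)*(-498) = ((1/2)/(-7) + 1/24)*(-498) = ((1/2)*(-1/7) + 1/24)*(-498) = (-1/14 + 1/24)*(-498) = -5/168*(-498) = 415/28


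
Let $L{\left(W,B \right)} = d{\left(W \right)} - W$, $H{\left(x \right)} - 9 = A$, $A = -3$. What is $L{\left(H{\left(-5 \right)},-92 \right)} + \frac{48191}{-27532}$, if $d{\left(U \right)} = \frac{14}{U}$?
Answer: $- \frac{447425}{82596} \approx -5.417$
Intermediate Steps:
$H{\left(x \right)} = 6$ ($H{\left(x \right)} = 9 - 3 = 6$)
$L{\left(W,B \right)} = - W + \frac{14}{W}$ ($L{\left(W,B \right)} = \frac{14}{W} - W = - W + \frac{14}{W}$)
$L{\left(H{\left(-5 \right)},-92 \right)} + \frac{48191}{-27532} = \left(\left(-1\right) 6 + \frac{14}{6}\right) + \frac{48191}{-27532} = \left(-6 + 14 \cdot \frac{1}{6}\right) + 48191 \left(- \frac{1}{27532}\right) = \left(-6 + \frac{7}{3}\right) - \frac{48191}{27532} = - \frac{11}{3} - \frac{48191}{27532} = - \frac{447425}{82596}$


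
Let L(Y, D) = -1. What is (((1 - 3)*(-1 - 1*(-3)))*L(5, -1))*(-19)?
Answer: -76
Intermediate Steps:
(((1 - 3)*(-1 - 1*(-3)))*L(5, -1))*(-19) = (((1 - 3)*(-1 - 1*(-3)))*(-1))*(-19) = (-2*(-1 + 3)*(-1))*(-19) = (-2*2*(-1))*(-19) = -4*(-1)*(-19) = 4*(-19) = -76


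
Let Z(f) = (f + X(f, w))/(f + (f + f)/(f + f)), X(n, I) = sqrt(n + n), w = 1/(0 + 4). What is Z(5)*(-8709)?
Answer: -14515/2 - 2903*sqrt(10)/2 ≈ -11848.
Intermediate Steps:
w = 1/4 ≈ 0.25000
X(n, I) = sqrt(2)*sqrt(n) (X(n, I) = sqrt(2*n) = sqrt(2)*sqrt(n))
Z(f) = (f + sqrt(2)*sqrt(f))/(1 + f) (Z(f) = (f + sqrt(2)*sqrt(f))/(f + (f + f)/(f + f)) = (f + sqrt(2)*sqrt(f))/(f + (2*f)/((2*f))) = (f + sqrt(2)*sqrt(f))/(f + (2*f)*(1/(2*f))) = (f + sqrt(2)*sqrt(f))/(f + 1) = (f + sqrt(2)*sqrt(f))/(1 + f))
Z(5)*(-8709) = ((5 + sqrt(2)*sqrt(5))/(1 + 5))*(-8709) = ((5 + sqrt(10))/6)*(-8709) = (5/6 + sqrt(10)/6)*(-8709) = -14515/2 - 2903*sqrt(10)/2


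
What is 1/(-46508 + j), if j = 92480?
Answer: 1/45972 ≈ 2.1752e-5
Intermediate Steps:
1/(-46508 + j) = 1/(-46508 + 92480) = 1/45972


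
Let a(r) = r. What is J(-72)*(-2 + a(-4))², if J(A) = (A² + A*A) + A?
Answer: 370656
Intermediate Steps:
J(A) = A + 2*A² (J(A) = (A² + A²) + A = 2*A² + A = A + 2*A²)
J(-72)*(-2 + a(-4))² = (-72*(1 + 2*(-72)))*(-2 - 4)² = -72*(1 - 144)*(-6)² = -72*(-143)*36 = 10296*36 = 370656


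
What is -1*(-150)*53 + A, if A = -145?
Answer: 7805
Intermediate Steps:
-1*(-150)*53 + A = -1*(-150)*53 - 145 = 150*53 - 145 = 7950 - 145 = 7805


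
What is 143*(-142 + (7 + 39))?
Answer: -13728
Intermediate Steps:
143*(-142 + (7 + 39)) = 143*(-142 + 46) = 143*(-96) = -13728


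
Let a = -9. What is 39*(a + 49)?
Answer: 1560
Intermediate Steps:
39*(a + 49) = 39*(-9 + 49) = 39*40 = 1560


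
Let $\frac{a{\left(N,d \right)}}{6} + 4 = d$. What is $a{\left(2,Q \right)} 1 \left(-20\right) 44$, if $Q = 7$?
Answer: $-15840$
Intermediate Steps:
$a{\left(N,d \right)} = -24 + 6 d$
$a{\left(2,Q \right)} 1 \left(-20\right) 44 = \left(-24 + 6 \cdot 7\right) 1 \left(-20\right) 44 = \left(-24 + 42\right) \left(-20\right) 44 = 18 \left(-20\right) 44 = \left(-360\right) 44 = -15840$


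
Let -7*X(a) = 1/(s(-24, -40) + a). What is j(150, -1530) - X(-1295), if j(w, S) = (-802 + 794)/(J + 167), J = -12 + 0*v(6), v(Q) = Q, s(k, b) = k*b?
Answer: -3783/72695 ≈ -0.052039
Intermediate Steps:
s(k, b) = b*k
X(a) = -1/(7*(960 + a)) (X(a) = -1/(7*(-40*(-24) + a)) = -1/(7*(960 + a)))
J = -12 (J = -12 + 0*6 = -12 + 0 = -12)
j(w, S) = -8/155 (j(w, S) = (-802 + 794)/(-12 + 167) = -8/155)
j(150, -1530) - X(-1295) = -8/155 - (-1)/(6720 + 7*(-1295)) = -8/155 - (-1)/(6720 - 9065) = -8/155 - (-1)/(-2345) = -8/155 - (-1)*(-1)/2345 = -8/155 - 1*1/2345 = -8/155 - 1/2345 = -3783/72695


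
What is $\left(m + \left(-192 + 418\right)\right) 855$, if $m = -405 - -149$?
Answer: $-25650$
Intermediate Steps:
$m = -256$ ($m = -405 + 149 = -256$)
$\left(m + \left(-192 + 418\right)\right) 855 = \left(-256 + \left(-192 + 418\right)\right) 855 = \left(-256 + 226\right) 855 = \left(-30\right) 855 = -25650$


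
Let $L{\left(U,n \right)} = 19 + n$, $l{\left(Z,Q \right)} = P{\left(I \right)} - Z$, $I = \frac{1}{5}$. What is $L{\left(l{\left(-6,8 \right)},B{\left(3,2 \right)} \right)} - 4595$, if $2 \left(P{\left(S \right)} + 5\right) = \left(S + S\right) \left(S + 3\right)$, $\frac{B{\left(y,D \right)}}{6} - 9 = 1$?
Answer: $-4516$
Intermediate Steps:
$B{\left(y,D \right)} = 60$ ($B{\left(y,D \right)} = 54 + 6 \cdot 1 = 54 + 6 = 60$)
$I = \frac{1}{5} \approx 0.2$
$P{\left(S \right)} = -5 + S \left(3 + S\right)$ ($P{\left(S \right)} = -5 + \frac{\left(S + S\right) \left(S + 3\right)}{2} = -5 + \frac{2 S \left(3 + S\right)}{2} = -5 + S \left(3 + S\right)$)
$l{\left(Z,Q \right)} = - \frac{109}{25} - Z$ ($l{\left(Z,Q \right)} = \left(-5 + \left(\frac{1}{5}\right)^{2} + 3 \cdot \frac{1}{5}\right) - Z = \left(-5 + \frac{1}{25} + \frac{3}{5}\right) - Z = - \frac{109}{25} - Z$)
$L{\left(l{\left(-6,8 \right)},B{\left(3,2 \right)} \right)} - 4595 = \left(19 + 60\right) - 4595 = 79 - 4595 = -4516$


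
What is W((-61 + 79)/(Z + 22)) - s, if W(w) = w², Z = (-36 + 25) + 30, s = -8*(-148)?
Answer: -1989980/1681 ≈ -1183.8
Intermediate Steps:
s = 1184
Z = 19 (Z = -11 + 30 = 19)
W((-61 + 79)/(Z + 22)) - s = ((-61 + 79)/(19 + 22))² - 1*1184 = (18/41)² - 1184 = 324/1681 - 1184 = -1989980/1681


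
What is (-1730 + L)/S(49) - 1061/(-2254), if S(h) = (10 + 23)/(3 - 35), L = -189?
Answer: 138448645/74382 ≈ 1861.3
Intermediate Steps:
S(h) = -33/32 (S(h) = 33/(-32) = 33*(-1/32) = -33/32)
(-1730 + L)/S(49) - 1061/(-2254) = (-1730 - 189)/(-33/32) - 1061/(-2254) = -1919*(-32/33) - 1061*(-1/2254) = 61408/33 + 1061/2254 = 138448645/74382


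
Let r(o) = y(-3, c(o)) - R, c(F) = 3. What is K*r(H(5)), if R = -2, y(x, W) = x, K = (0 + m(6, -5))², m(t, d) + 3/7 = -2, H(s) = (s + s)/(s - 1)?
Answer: -289/49 ≈ -5.8980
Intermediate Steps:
H(s) = 2*s/(-1 + s) (H(s) = (2*s)/(-1 + s) = 2*s/(-1 + s))
m(t, d) = -17/7 (m(t, d) = -3/7 - 2 = -17/7)
K = 289/49 (K = (0 - 17/7)² = (-17/7)² = 289/49 ≈ 5.8980)
r(o) = -1 (r(o) = -3 - 1*(-2) = -3 + 2 = -1)
K*r(H(5)) = (289/49)*(-1) = -289/49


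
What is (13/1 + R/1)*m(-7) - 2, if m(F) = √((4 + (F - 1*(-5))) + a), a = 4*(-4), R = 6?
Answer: -2 + 19*I*√14 ≈ -2.0 + 71.091*I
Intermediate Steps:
a = -16
m(F) = √(-7 + F) (m(F) = √((4 + (F - 1*(-5))) - 16) = √((4 + (F + 5)) - 16) = √((4 + (5 + F)) - 16) = √((9 + F) - 16) = √(-7 + F))
(13/1 + R/1)*m(-7) - 2 = (13/1 + 6/1)*√(-7 - 7) - 2 = (13*1 + 6*1)*√(-14) - 2 = (13 + 6)*(I*√14) - 2 = 19*(I*√14) - 2 = 19*I*√14 - 2 = -2 + 19*I*√14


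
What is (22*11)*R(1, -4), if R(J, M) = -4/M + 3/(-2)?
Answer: -121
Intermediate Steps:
R(J, M) = -3/2 - 4/M (R(J, M) = -4/M + 3*(-½) = -4/M - 3/2 = -3/2 - 4/M)
(22*11)*R(1, -4) = (22*11)*(-3/2 - 4/(-4)) = 242*(-3/2 - 4*(-¼)) = 242*(-3/2 + 1) = 242*(-½) = -121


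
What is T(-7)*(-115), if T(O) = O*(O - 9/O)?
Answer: -4600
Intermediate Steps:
T(-7)*(-115) = (-9 + (-7)**2)*(-115) = (-9 + 49)*(-115) = 40*(-115) = -4600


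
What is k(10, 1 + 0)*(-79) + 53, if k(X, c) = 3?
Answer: -184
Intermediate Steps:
k(10, 1 + 0)*(-79) + 53 = 3*(-79) + 53 = -237 + 53 = -184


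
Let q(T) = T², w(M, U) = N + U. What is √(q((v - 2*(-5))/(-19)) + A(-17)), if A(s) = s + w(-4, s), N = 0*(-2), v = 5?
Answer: I*√12049/19 ≈ 5.7773*I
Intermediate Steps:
N = 0
w(M, U) = U (w(M, U) = 0 + U = U)
A(s) = 2*s (A(s) = s + s = 2*s)
√(q((v - 2*(-5))/(-19)) + A(-17)) = √(((5 - 2*(-5))/(-19))² + 2*(-17)) = √(((5 + 10)*(-1/19))² - 34) = √((15*(-1/19))² - 34) = √((-15/19)² - 34) = √(225/361 - 34) = √(-12049/361) = I*√12049/19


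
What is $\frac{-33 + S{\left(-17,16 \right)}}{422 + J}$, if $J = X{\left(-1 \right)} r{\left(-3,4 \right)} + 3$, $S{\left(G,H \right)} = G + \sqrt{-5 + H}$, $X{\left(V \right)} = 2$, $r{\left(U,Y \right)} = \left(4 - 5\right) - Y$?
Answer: $- \frac{10}{83} + \frac{\sqrt{11}}{415} \approx -0.11249$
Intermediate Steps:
$r{\left(U,Y \right)} = -1 - Y$ ($r{\left(U,Y \right)} = \left(4 - 5\right) - Y = -1 - Y$)
$J = -7$ ($J = 2 \left(-1 - 4\right) + 3 = 2 \left(-5\right) + 3 = -10 + 3 = -7$)
$\frac{-33 + S{\left(-17,16 \right)}}{422 + J} = \frac{-33 - \left(17 - \sqrt{-5 + 16}\right)}{422 - 7} = \frac{-33 - \left(17 - \sqrt{11}\right)}{415} = \left(-50 + \sqrt{11}\right) \frac{1}{415} = - \frac{10}{83} + \frac{\sqrt{11}}{415}$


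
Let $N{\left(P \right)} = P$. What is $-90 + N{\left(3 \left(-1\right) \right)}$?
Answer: $-93$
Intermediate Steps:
$-90 + N{\left(3 \left(-1\right) \right)} = -90 + 3 \left(-1\right) = -90 - 3 = -93$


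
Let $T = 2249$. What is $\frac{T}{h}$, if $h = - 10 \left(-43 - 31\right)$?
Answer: $\frac{2249}{740} \approx 3.0392$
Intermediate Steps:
$h = 740$ ($h = - 10 \left(-43 - 31\right) = \left(-10\right) \left(-74\right) = 740$)
$\frac{T}{h} = \frac{2249}{740}$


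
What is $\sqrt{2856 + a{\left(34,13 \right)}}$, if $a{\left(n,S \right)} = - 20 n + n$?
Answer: $\sqrt{2210} \approx 47.011$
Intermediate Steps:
$a{\left(n,S \right)} = - 19 n$
$\sqrt{2856 + a{\left(34,13 \right)}} = \sqrt{2856 - 646} = \sqrt{2210}$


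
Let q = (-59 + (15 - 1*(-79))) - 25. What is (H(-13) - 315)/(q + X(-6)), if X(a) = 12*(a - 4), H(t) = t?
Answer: 164/55 ≈ 2.9818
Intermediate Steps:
q = 10 (q = (-59 + (15 + 79)) - 25 = (-59 + 94) - 25 = 35 - 25 = 10)
X(a) = -48 + 12*a (X(a) = 12*(-4 + a) = -48 + 12*a)
(H(-13) - 315)/(q + X(-6)) = (-13 - 315)/(10 + (-48 + 12*(-6))) = -328/(10 + (-48 - 72)) = -328/(10 - 120) = -328/(-110) = -328*(-1/110) = 164/55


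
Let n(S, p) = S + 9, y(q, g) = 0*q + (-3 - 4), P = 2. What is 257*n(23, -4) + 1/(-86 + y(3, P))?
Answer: 764831/93 ≈ 8224.0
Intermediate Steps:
y(q, g) = -7 (y(q, g) = 0 - 7 = -7)
n(S, p) = 9 + S
257*n(23, -4) + 1/(-86 + y(3, P)) = 257*(9 + 23) + 1/(-86 - 7) = 257*32 + 1/(-93) = 8224 - 1/93 = 764831/93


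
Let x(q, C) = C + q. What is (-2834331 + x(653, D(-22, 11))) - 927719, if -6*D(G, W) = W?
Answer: -22568393/6 ≈ -3.7614e+6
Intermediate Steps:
D(G, W) = -W/6
(-2834331 + x(653, D(-22, 11))) - 927719 = (-2834331 + (-⅙*11 + 653)) - 927719 = (-2834331 + (-11/6 + 653)) - 927719 = (-2834331 + 3907/6) - 927719 = -17002079/6 - 927719 = -22568393/6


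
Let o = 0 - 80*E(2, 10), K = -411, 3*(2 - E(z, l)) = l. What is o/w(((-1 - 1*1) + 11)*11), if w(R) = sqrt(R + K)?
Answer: -80*I*sqrt(78)/117 ≈ -6.0388*I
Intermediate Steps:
E(z, l) = 2 - l/3
w(R) = sqrt(-411 + R) (w(R) = sqrt(R - 411) = sqrt(-411 + R))
o = 320/3 (o = 0 - 80*(2 - 1/3*10) = 0 - 80*(2 - 10/3) = 0 - 80*(-4/3) = 0 + 320/3 = 320/3 ≈ 106.67)
o/w(((-1 - 1*1) + 11)*11) = 320/(3*(sqrt(-411 + ((-1 - 1*1) + 11)*11))) = 320/(3*(sqrt(-411 + ((-1 - 1) + 11)*11))) = 320/(3*(sqrt(-411 + (-2 + 11)*11))) = 320/(3*(sqrt(-411 + 9*11))) = 320/(3*(sqrt(-411 + 99))) = 320/(3*(sqrt(-312))) = 320/(3*((2*I*sqrt(78)))) = 320*(-I*sqrt(78)/156)/3 = -80*I*sqrt(78)/117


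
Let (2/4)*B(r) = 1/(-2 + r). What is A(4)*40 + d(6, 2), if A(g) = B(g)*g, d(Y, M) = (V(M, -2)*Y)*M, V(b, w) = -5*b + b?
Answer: 64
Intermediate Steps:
V(b, w) = -4*b
B(r) = 2/(-2 + r)
d(Y, M) = -4*Y*M² (d(Y, M) = ((-4*M)*Y)*M = (-4*M*Y)*M = -4*Y*M²)
A(g) = 2*g/(-2 + g) (A(g) = (2/(-2 + g))*g = 2*g/(-2 + g))
A(4)*40 + d(6, 2) = (2*4/(-2 + 4))*40 - 4*6*2² = (2*4/2)*40 - 4*6*4 = (2*4*(½))*40 - 96 = 4*40 - 96 = 160 - 96 = 64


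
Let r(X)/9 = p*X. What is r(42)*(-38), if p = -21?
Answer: 301644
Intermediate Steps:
r(X) = -189*X (r(X) = 9*(-21*X) = -189*X)
r(42)*(-38) = -189*42*(-38) = -7938*(-38) = 301644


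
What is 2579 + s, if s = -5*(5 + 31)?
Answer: 2399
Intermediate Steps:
s = -180 (s = -5*36 = -180)
2579 + s = 2579 - 180 = 2399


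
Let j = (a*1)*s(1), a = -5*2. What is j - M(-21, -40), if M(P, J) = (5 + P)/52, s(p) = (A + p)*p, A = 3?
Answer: -516/13 ≈ -39.692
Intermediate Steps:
s(p) = p*(3 + p) (s(p) = (3 + p)*p = p*(3 + p))
a = -10
M(P, J) = 5/52 + P/52 (M(P, J) = (5 + P)*(1/52) = 5/52 + P/52)
j = -40 (j = (-10*1)*(1*(3 + 1)) = -10*4 = -40)
j - M(-21, -40) = -40 - (5/52 + (1/52)*(-21)) = -40 - (5/52 - 21/52) = -40 - 1*(-4/13) = -40 + 4/13 = -516/13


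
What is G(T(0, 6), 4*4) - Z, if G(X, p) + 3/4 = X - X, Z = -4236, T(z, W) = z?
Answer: 16941/4 ≈ 4235.3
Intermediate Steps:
G(X, p) = -3/4 (G(X, p) = -3/4 + (X - X) = -3/4 + 0 = -3/4)
G(T(0, 6), 4*4) - Z = -3/4 - 1*(-4236) = -3/4 + 4236 = 16941/4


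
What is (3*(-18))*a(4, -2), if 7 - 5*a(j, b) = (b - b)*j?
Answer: -378/5 ≈ -75.600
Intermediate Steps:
a(j, b) = 7/5 (a(j, b) = 7/5 - (b - b)*j/5 = 7/5 - 0*j = 7/5 - ⅕*0 = 7/5 + 0 = 7/5)
(3*(-18))*a(4, -2) = (3*(-18))*(7/5) = -54*7/5 = -378/5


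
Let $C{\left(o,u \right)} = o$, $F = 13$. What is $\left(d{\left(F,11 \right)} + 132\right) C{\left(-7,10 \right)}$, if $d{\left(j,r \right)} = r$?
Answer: $-1001$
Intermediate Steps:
$\left(d{\left(F,11 \right)} + 132\right) C{\left(-7,10 \right)} = \left(11 + 132\right) \left(-7\right) = 143 \left(-7\right) = -1001$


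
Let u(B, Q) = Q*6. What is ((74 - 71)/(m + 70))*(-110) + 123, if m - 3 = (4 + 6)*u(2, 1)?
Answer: 16029/133 ≈ 120.52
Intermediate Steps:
u(B, Q) = 6*Q
m = 63 (m = 3 + (4 + 6)*(6*1) = 3 + 10*6 = 3 + 60 = 63)
((74 - 71)/(m + 70))*(-110) + 123 = ((74 - 71)/(63 + 70))*(-110) + 123 = (3/133)*(-110) + 123 = -330/133 + 123 = 16029/133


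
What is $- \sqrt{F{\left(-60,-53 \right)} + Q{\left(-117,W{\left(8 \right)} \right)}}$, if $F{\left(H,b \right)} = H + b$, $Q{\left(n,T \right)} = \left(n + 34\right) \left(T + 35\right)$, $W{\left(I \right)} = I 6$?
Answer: $- 3 i \sqrt{778} \approx - 83.678 i$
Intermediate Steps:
$W{\left(I \right)} = 6 I$
$Q{\left(n,T \right)} = \left(34 + n\right) \left(35 + T\right)$
$- \sqrt{F{\left(-60,-53 \right)} + Q{\left(-117,W{\left(8 \right)} \right)}} = - \sqrt{\left(-60 - 53\right) + \left(1190 + 34 \cdot 6 \cdot 8 + 35 \left(-117\right) + 6 \cdot 8 \left(-117\right)\right)} = - \sqrt{-113 + \left(1190 + 34 \cdot 48 - 4095 + 48 \left(-117\right)\right)} = - \sqrt{-113 + \left(1190 + 1632 - 4095 - 5616\right)} = - \sqrt{-113 - 6889} = - \sqrt{-7002} = - 3 i \sqrt{778}$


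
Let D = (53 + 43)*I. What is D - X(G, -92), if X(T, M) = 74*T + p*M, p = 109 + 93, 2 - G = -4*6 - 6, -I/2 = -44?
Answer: 24664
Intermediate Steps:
I = 88 (I = -2*(-44) = 88)
G = 32 (G = 2 - (-4*6 - 6) = 2 - (-24 - 6) = 2 - 1*(-30) = 2 + 30 = 32)
D = 8448 (D = (53 + 43)*88 = 96*88 = 8448)
p = 202
X(T, M) = 74*T + 202*M
D - X(G, -92) = 8448 - (74*32 + 202*(-92)) = 8448 - (2368 - 18584) = 8448 - 1*(-16216) = 8448 + 16216 = 24664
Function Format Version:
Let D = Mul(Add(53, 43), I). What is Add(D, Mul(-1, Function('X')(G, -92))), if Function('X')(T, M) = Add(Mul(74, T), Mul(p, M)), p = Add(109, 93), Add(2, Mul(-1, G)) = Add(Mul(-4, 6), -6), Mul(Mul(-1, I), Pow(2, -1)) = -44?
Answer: 24664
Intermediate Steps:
I = 88 (I = Mul(-2, -44) = 88)
G = 32 (G = Add(2, Mul(-1, Add(Mul(-4, 6), -6))) = Add(2, Mul(-1, Add(-24, -6))) = Add(2, Mul(-1, -30)) = Add(2, 30) = 32)
D = 8448 (D = Mul(Add(53, 43), 88) = Mul(96, 88) = 8448)
p = 202
Function('X')(T, M) = Add(Mul(74, T), Mul(202, M))
Add(D, Mul(-1, Function('X')(G, -92))) = Add(8448, Mul(-1, Add(Mul(74, 32), Mul(202, -92)))) = Add(8448, Mul(-1, Add(2368, -18584))) = Add(8448, Mul(-1, -16216)) = Add(8448, 16216) = 24664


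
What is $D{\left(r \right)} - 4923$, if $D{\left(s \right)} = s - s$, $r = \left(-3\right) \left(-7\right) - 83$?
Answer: $-4923$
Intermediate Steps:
$r = -62$ ($r = 21 - 83 = -62$)
$D{\left(s \right)} = 0$
$D{\left(r \right)} - 4923 = 0 - 4923 = -4923$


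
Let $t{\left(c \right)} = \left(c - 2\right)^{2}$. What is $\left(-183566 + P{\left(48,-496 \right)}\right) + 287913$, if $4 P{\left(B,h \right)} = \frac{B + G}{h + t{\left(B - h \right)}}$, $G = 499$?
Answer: $\frac{122406544531}{1173072} \approx 1.0435 \cdot 10^{5}$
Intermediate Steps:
$t{\left(c \right)} = \left(-2 + c\right)^{2}$
$P{\left(B,h \right)} = \frac{499 + B}{4 \left(h + \left(-2 + B - h\right)^{2}\right)}$ ($P{\left(B,h \right)} = \frac{\left(B + 499\right) \frac{1}{h + \left(-2 + \left(B - h\right)\right)^{2}}}{4} = \frac{\left(499 + B\right) \frac{1}{h + \left(-2 + B - h\right)^{2}}}{4} = \frac{\frac{1}{h + \left(-2 + B - h\right)^{2}} \left(499 + B\right)}{4} = \frac{499 + B}{4 \left(h + \left(-2 + B - h\right)^{2}\right)}$)
$\left(-183566 + P{\left(48,-496 \right)}\right) + 287913 = \left(-183566 + \frac{499 + 48}{4 \left(-496 + \left(2 - 496 - 48\right)^{2}\right)}\right) + 287913 = \left(-183566 + \frac{1}{4} \frac{1}{-496 + \left(2 - 496 - 48\right)^{2}} \cdot 547\right) + 287913 = \left(-183566 + \frac{1}{4} \frac{1}{-496 + \left(-542\right)^{2}} \cdot 547\right) + 287913 = \left(-183566 + \frac{1}{4} \frac{1}{-496 + 293764} \cdot 547\right) + 287913 = \left(-183566 + \frac{1}{4} \cdot \frac{1}{293268} \cdot 547\right) + 287913 = \left(-183566 + \frac{547}{1173072}\right) + 287913 = - \frac{215336134205}{1173072} + 287913 = \frac{122406544531}{1173072}$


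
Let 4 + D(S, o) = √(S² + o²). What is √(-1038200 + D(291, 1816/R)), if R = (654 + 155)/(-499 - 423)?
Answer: √(-679484792124 + 809*√2858876725465)/809 ≈ 1017.9*I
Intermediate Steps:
R = -809/922 (R = 809/(-922) = 809*(-1/922) = -809/922 ≈ -0.87744)
D(S, o) = -4 + √(S² + o²)
√(-1038200 + D(291, 1816/R)) = √(-1038200 + (-4 + √(291² + (1816/(-809/922))²))) = √(-1038200 + (-4 + √(84681 + (1816*(-922/809))²))) = √(-1038200 + (-4 + √(84681 + (-1674352/809)²))) = √(-1038200 + (-4 + √(84681 + 2803454619904/654481))) = √(-1038200 + (-4 + √(2858876725465/654481))) = √(-1038200 + (-4 + √2858876725465/809)) = √(-1038204 + √2858876725465/809)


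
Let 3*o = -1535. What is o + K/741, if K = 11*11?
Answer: -379024/741 ≈ -511.50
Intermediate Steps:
o = -1535/3 (o = (⅓)*(-1535) = -1535/3 ≈ -511.67)
K = 121
o + K/741 = -1535/3 + 121/741 = -379024/741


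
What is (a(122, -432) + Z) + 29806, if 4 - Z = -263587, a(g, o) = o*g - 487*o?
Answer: 451077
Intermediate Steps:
a(g, o) = -487*o + g*o (a(g, o) = g*o - 487*o = -487*o + g*o)
Z = 263591 (Z = 4 - 1*(-263587) = 4 + 263587 = 263591)
(a(122, -432) + Z) + 29806 = (-432*(-487 + 122) + 263591) + 29806 = (-432*(-365) + 263591) + 29806 = (157680 + 263591) + 29806 = 421271 + 29806 = 451077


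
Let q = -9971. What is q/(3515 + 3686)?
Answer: -9971/7201 ≈ -1.3847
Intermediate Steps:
q/(3515 + 3686) = -9971/(3515 + 3686) = -9971/7201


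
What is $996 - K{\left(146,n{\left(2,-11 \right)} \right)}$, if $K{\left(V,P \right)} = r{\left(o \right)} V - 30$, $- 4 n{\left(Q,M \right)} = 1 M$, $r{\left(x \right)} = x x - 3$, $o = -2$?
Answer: $880$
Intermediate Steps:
$r{\left(x \right)} = -3 + x^{2}$ ($r{\left(x \right)} = x^{2} - 3 = -3 + x^{2}$)
$n{\left(Q,M \right)} = - \frac{M}{4}$ ($n{\left(Q,M \right)} = - \frac{1 M}{4} = - \frac{M}{4}$)
$K{\left(V,P \right)} = -30 + V$ ($K{\left(V,P \right)} = \left(-3 + \left(-2\right)^{2}\right) V - 30 = \left(-3 + 4\right) V - 30 = 1 V - 30 = V - 30 = -30 + V$)
$996 - K{\left(146,n{\left(2,-11 \right)} \right)} = 996 - \left(-30 + 146\right) = 996 - 116 = 880$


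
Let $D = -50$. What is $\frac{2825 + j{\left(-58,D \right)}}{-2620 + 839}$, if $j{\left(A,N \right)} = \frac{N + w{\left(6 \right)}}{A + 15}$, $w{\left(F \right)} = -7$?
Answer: $- \frac{121532}{76583} \approx -1.5869$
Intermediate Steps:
$j{\left(A,N \right)} = \frac{-7 + N}{15 + A}$ ($j{\left(A,N \right)} = \frac{N - 7}{A + 15} = \frac{-7 + N}{15 + A}$)
$\frac{2825 + j{\left(-58,D \right)}}{-2620 + 839} = \frac{2825 + \frac{-7 - 50}{15 - 58}}{-2620 + 839} = \frac{2825 + \frac{1}{-43} \left(-57\right)}{-1781} = \left(2825 - - \frac{57}{43}\right) \left(- \frac{1}{1781}\right) = \left(2825 + \frac{57}{43}\right) \left(- \frac{1}{1781}\right) = \frac{121532}{43} \left(- \frac{1}{1781}\right) = - \frac{121532}{76583}$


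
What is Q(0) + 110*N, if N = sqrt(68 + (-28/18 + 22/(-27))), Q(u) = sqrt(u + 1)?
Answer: 1 + 220*sqrt(1329)/9 ≈ 892.13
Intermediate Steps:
Q(u) = sqrt(1 + u)
N = 2*sqrt(1329)/9 (N = sqrt(68 + (-28*1/18 + 22*(-1/27))) = sqrt(68 + (-14/9 - 22/27)) = sqrt(68 - 64/27) = sqrt(1772/27) = 2*sqrt(1329)/9 ≈ 8.1012)
Q(0) + 110*N = sqrt(1 + 0) + 110*(2*sqrt(1329)/9) = sqrt(1) + 220*sqrt(1329)/9 = 1 + 220*sqrt(1329)/9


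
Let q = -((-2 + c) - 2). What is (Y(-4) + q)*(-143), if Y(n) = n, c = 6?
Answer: 858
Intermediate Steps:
q = -2 (q = -((-2 + 6) - 2) = -(4 - 2) = -1*2 = -2)
(Y(-4) + q)*(-143) = (-4 - 2)*(-143) = -6*(-143) = 858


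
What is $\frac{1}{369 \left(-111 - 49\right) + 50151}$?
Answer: $- \frac{1}{8889} \approx -0.0001125$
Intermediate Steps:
$\frac{1}{369 \left(-111 - 49\right) + 50151} = \frac{1}{369 \left(-160\right) + 50151} = \frac{1}{-59040 + 50151} = \frac{1}{-8889} = - \frac{1}{8889}$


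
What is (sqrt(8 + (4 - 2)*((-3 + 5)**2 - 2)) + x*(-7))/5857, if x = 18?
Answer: -126/5857 + 2*sqrt(3)/5857 ≈ -0.020921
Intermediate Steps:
(sqrt(8 + (4 - 2)*((-3 + 5)**2 - 2)) + x*(-7))/5857 = (sqrt(8 + (4 - 2)*((-3 + 5)**2 - 2)) + 18*(-7))/5857 = (sqrt(8 + 2*(2**2 - 2)) - 126)*(1/5857) = (sqrt(8 + 2*(4 - 2)) - 126)*(1/5857) = (sqrt(8 + 2*2) - 126)*(1/5857) = (sqrt(8 + 4) - 126)*(1/5857) = (sqrt(12) - 126)*(1/5857) = (2*sqrt(3) - 126)*(1/5857) = (-126 + 2*sqrt(3))*(1/5857) = -126/5857 + 2*sqrt(3)/5857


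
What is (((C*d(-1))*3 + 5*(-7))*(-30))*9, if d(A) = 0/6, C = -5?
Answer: 9450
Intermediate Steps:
d(A) = 0 (d(A) = 0*(1/6) = 0)
(((C*d(-1))*3 + 5*(-7))*(-30))*9 = ((-5*0*3 + 5*(-7))*(-30))*9 = ((0*3 - 35)*(-30))*9 = ((0 - 35)*(-30))*9 = -35*(-30)*9 = 1050*9 = 9450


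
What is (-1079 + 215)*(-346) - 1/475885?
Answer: 142262965439/475885 ≈ 2.9894e+5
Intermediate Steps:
(-1079 + 215)*(-346) - 1/475885 = -864*(-346) - 1*1/475885 = 298944 - 1/475885 = 142262965439/475885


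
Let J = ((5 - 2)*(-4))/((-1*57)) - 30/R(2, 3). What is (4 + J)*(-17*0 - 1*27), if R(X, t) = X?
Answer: 5535/19 ≈ 291.32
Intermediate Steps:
J = -281/19 (J = ((5 - 2)*(-4))/((-1*57)) - 30/2 = (3*(-4))/(-57) - 30*½ = -12*(-1/57) - 15 = 4/19 - 15 = -281/19 ≈ -14.789)
(4 + J)*(-17*0 - 1*27) = (4 - 281/19)*(-17*0 - 1*27) = -205*(0 - 27)/19 = -205/19*(-27) = 5535/19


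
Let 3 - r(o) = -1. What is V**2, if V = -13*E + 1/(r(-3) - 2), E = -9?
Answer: 55225/4 ≈ 13806.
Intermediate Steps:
r(o) = 4 (r(o) = 3 - 1*(-1) = 3 + 1 = 4)
V = 235/2 (V = -13*(-9) + 1/(4 - 2) = 117 + 1/2 = 235/2 ≈ 117.50)
V**2 = (235/2)**2 = 55225/4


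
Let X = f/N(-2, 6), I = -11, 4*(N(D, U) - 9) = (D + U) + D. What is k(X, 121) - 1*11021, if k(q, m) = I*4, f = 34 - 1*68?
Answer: -11065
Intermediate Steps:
N(D, U) = 9 + D/2 + U/4 (N(D, U) = 9 + ((D + U) + D)/4 = 9 + (U + 2*D)/4 = 9 + (D/2 + U/4) = 9 + D/2 + U/4)
f = -34 (f = 34 - 68 = -34)
X = -68/19 (X = -34/(9 + (½)*(-2) + (¼)*6) = -34/(9 - 1 + 3/2) = -34/19/2 = -34*2/19 = -68/19 ≈ -3.5789)
k(q, m) = -44 (k(q, m) = -11*4 = -44)
k(X, 121) - 1*11021 = -44 - 1*11021 = -44 - 11021 = -11065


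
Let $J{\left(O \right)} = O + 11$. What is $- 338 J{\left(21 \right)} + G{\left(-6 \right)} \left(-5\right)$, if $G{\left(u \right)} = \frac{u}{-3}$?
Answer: $-10826$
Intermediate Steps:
$G{\left(u \right)} = - \frac{u}{3}$ ($G{\left(u \right)} = u \left(- \frac{1}{3}\right) = - \frac{u}{3}$)
$J{\left(O \right)} = 11 + O$
$- 338 J{\left(21 \right)} + G{\left(-6 \right)} \left(-5\right) = - 338 \left(11 + 21\right) + \left(- \frac{1}{3}\right) \left(-6\right) \left(-5\right) = \left(-338\right) 32 + 2 \left(-5\right) = -10816 - 10 = -10826$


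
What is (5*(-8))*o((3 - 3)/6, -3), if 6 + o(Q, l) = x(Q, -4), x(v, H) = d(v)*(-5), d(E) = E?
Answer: 240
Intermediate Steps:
x(v, H) = -5*v (x(v, H) = v*(-5) = -5*v)
o(Q, l) = -6 - 5*Q
(5*(-8))*o((3 - 3)/6, -3) = (5*(-8))*(-6 - 5*(3 - 3)/6) = -40*(-6 - 0/6) = -40*(-6 - 5*0) = -40*(-6 + 0) = -40*(-6) = 240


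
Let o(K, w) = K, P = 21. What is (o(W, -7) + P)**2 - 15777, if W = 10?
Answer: -14816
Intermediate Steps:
(o(W, -7) + P)**2 - 15777 = (10 + 21)**2 - 15777 = 31**2 - 15777 = 961 - 15777 = -14816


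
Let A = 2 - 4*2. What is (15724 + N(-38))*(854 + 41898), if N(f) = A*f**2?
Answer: 301829120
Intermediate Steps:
A = -6 (A = 2 - 8 = -6)
N(f) = -6*f**2
(15724 + N(-38))*(854 + 41898) = (15724 - 6*(-38)**2)*(854 + 41898) = (15724 - 6*1444)*42752 = (15724 - 8664)*42752 = 7060*42752 = 301829120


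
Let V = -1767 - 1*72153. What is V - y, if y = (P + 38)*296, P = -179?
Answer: -32184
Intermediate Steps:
y = -41736 (y = (-179 + 38)*296 = -141*296 = -41736)
V = -73920 (V = -1767 - 72153 = -73920)
V - y = -73920 - 1*(-41736) = -73920 + 41736 = -32184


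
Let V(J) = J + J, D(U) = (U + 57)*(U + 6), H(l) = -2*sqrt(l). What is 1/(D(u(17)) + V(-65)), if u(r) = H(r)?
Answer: -10/6839 - 9*sqrt(17)/13678 ≈ -0.0041752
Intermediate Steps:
u(r) = -2*sqrt(r)
D(U) = (6 + U)*(57 + U) (D(U) = (57 + U)*(6 + U) = (6 + U)*(57 + U))
V(J) = 2*J
1/(D(u(17)) + V(-65)) = 1/((342 + (-2*sqrt(17))**2 + 63*(-2*sqrt(17))) + 2*(-65)) = 1/((342 + 68 - 126*sqrt(17)) - 130) = 1/((410 - 126*sqrt(17)) - 130) = 1/(280 - 126*sqrt(17))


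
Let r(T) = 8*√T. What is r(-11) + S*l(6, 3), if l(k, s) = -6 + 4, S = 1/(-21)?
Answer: 2/21 + 8*I*√11 ≈ 0.095238 + 26.533*I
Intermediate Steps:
S = -1/21 ≈ -0.047619
l(k, s) = -2
r(-11) + S*l(6, 3) = 8*√(-11) - 1/21*(-2) = 8*(I*√11) + 2/21 = 8*I*√11 + 2/21 = 2/21 + 8*I*√11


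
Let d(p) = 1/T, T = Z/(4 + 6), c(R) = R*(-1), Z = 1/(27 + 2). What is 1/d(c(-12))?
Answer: 1/290 ≈ 0.0034483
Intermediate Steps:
Z = 1/29 ≈ 0.034483
c(R) = -R
T = 1/290 (T = (1/29)/(4 + 6) = (1/29)/10 = (1/10)*(1/29) = 1/290 ≈ 0.0034483)
d(p) = 290 (d(p) = 1/(1/290) = 290)
1/d(c(-12)) = 1/290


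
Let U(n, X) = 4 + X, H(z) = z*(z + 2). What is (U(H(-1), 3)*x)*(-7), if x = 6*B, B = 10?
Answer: -2940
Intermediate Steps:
H(z) = z*(2 + z)
x = 60 (x = 6*10 = 60)
(U(H(-1), 3)*x)*(-7) = ((4 + 3)*60)*(-7) = (7*60)*(-7) = 420*(-7) = -2940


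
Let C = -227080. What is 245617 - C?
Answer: 472697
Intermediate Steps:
245617 - C = 245617 - 1*(-227080) = 245617 + 227080 = 472697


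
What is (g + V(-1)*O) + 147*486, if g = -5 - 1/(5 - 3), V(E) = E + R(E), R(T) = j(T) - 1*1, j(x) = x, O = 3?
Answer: 142855/2 ≈ 71428.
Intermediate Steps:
R(T) = -1 + T (R(T) = T - 1*1 = T - 1 = -1 + T)
V(E) = -1 + 2*E (V(E) = E + (-1 + E) = -1 + 2*E)
g = -11/2 (g = -5 - 1/2 = -5 - 1*½ = -5 - ½ = -11/2 ≈ -5.5000)
(g + V(-1)*O) + 147*486 = (-11/2 + (-1 + 2*(-1))*3) + 147*486 = (-11/2 + (-1 - 2)*3) + 71442 = (-11/2 - 3*3) + 71442 = (-11/2 - 9) + 71442 = -29/2 + 71442 = 142855/2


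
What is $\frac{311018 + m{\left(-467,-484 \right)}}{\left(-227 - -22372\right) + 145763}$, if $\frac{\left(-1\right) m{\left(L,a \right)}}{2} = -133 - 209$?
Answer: $\frac{155851}{83954} \approx 1.8564$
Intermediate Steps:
$m{\left(L,a \right)} = 684$ ($m{\left(L,a \right)} = - 2 \left(-133 - 209\right) = \left(-2\right) \left(-342\right) = 684$)
$\frac{311018 + m{\left(-467,-484 \right)}}{\left(-227 - -22372\right) + 145763} = \frac{311018 + 684}{\left(-227 - -22372\right) + 145763} = \frac{311702}{\left(-227 + 22372\right) + 145763} = \frac{311702}{22145 + 145763} = \frac{311702}{167908} = 311702 \cdot \frac{1}{167908} = \frac{155851}{83954}$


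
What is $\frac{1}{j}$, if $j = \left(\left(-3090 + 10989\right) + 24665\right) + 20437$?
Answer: $\frac{1}{53001} \approx 1.8868 \cdot 10^{-5}$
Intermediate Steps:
$j = 53001$ ($j = \left(7899 + 24665\right) + 20437 = 32564 + 20437 = 53001$)
$\frac{1}{j} = \frac{1}{53001}$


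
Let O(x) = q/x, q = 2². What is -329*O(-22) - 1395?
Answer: -14687/11 ≈ -1335.2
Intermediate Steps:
q = 4
O(x) = 4/x
-329*O(-22) - 1395 = -1316/(-22) - 1395 = -1316*(-1)/22 - 1395 = -329*(-2/11) - 1395 = 658/11 - 1395 = -14687/11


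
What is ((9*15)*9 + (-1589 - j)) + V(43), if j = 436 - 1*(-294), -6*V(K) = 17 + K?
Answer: -1114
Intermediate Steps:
V(K) = -17/6 - K/6 (V(K) = -(17 + K)/6 = -17/6 - K/6)
j = 730 (j = 436 + 294 = 730)
((9*15)*9 + (-1589 - j)) + V(43) = ((9*15)*9 + (-1589 - 1*730)) + (-17/6 - ⅙*43) = (135*9 + (-1589 - 730)) + (-17/6 - 43/6) = (1215 - 2319) - 10 = -1104 - 10 = -1114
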